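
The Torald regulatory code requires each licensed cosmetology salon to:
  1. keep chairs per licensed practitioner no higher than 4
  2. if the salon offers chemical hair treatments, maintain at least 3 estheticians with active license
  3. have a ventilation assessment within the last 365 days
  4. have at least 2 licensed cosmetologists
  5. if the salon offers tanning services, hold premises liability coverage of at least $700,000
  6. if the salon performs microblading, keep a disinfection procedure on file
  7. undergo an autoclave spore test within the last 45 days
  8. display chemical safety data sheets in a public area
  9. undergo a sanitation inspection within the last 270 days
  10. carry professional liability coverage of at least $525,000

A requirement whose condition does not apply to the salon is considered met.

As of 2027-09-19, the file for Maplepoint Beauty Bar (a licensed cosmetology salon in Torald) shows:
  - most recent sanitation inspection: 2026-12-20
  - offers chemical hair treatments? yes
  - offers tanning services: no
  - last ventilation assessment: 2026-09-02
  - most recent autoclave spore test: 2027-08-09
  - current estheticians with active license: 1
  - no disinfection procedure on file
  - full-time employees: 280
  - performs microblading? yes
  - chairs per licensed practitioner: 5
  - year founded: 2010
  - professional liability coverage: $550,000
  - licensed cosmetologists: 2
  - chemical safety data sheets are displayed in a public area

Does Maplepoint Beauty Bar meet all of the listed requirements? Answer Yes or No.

No

1. chairs per licensed practitioner 5 > 4 → not met
2. condition 'offers chemical hair treatments' holds; estheticians with active license 1 < 3 → not met
3. ventilation assessment 382 days ago vs limit 365 → not met
4. licensed cosmetologists 2 ≥ 2 → met
5. condition 'offers tanning services' does not hold → requirement n/a → met
6. condition 'performs microblading' holds; disinfection procedure absent → not met
7. autoclave spore test 41 days ago vs limit 45 → met
8. chemical safety data sheets present → met
9. sanitation inspection 273 days ago vs limit 270 → not met
10. professional liability coverage $550,000 ≥ $525,000 → met
Not met: 1, 2, 3, 6, 9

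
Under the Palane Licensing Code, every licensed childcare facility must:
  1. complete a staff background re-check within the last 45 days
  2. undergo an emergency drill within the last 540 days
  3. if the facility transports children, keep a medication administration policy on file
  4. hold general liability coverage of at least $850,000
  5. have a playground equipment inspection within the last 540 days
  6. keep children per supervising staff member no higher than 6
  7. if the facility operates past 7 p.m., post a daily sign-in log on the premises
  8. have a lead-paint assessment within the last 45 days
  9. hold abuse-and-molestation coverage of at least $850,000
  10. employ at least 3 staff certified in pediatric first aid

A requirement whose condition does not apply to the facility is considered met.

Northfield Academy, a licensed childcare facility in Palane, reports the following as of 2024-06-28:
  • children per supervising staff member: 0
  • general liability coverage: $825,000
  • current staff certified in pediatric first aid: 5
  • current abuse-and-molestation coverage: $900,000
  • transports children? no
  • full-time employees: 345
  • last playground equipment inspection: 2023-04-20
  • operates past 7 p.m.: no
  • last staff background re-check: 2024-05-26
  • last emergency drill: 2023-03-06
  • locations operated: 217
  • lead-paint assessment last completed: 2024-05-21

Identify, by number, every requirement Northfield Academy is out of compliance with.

4

1. staff background re-check 33 days ago vs limit 45 → met
2. emergency drill 480 days ago vs limit 540 → met
3. condition 'transports children' does not hold → requirement n/a → met
4. general liability coverage $825,000 < $850,000 → not met
5. playground equipment inspection 435 days ago vs limit 540 → met
6. children per supervising staff member 0 ≤ 6 → met
7. condition 'operates past 7 p.m.' does not hold → requirement n/a → met
8. lead-paint assessment 38 days ago vs limit 45 → met
9. abuse-and-molestation coverage $900,000 ≥ $850,000 → met
10. staff certified in pediatric first aid 5 ≥ 3 → met
Not met: 4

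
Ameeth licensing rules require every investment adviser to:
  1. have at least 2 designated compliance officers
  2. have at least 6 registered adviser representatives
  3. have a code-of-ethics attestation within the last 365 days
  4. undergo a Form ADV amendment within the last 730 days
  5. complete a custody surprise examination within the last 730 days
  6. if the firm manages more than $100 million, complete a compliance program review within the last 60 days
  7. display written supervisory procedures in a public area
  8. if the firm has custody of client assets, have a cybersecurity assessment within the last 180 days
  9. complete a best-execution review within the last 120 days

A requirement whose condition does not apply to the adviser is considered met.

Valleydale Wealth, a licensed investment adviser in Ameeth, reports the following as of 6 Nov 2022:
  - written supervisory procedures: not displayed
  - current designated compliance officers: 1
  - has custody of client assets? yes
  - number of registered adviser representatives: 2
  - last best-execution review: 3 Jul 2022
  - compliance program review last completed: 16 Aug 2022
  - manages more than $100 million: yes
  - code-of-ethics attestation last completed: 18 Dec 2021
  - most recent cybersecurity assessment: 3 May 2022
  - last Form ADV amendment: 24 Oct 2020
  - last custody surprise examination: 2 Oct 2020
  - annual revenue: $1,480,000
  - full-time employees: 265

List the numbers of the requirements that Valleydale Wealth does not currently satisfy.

1, 2, 4, 5, 6, 7, 8, 9

1. designated compliance officers 1 < 2 → not met
2. registered adviser representatives 2 < 6 → not met
3. code-of-ethics attestation 323 days ago vs limit 365 → met
4. Form ADV amendment 743 days ago vs limit 730 → not met
5. custody surprise examination 765 days ago vs limit 730 → not met
6. condition 'manages more than $100 million' holds; compliance program review 82 days ago vs limit 60 → not met
7. written supervisory procedures absent → not met
8. condition 'has custody of client assets' holds; cybersecurity assessment 187 days ago vs limit 180 → not met
9. best-execution review 126 days ago vs limit 120 → not met
Not met: 1, 2, 4, 5, 6, 7, 8, 9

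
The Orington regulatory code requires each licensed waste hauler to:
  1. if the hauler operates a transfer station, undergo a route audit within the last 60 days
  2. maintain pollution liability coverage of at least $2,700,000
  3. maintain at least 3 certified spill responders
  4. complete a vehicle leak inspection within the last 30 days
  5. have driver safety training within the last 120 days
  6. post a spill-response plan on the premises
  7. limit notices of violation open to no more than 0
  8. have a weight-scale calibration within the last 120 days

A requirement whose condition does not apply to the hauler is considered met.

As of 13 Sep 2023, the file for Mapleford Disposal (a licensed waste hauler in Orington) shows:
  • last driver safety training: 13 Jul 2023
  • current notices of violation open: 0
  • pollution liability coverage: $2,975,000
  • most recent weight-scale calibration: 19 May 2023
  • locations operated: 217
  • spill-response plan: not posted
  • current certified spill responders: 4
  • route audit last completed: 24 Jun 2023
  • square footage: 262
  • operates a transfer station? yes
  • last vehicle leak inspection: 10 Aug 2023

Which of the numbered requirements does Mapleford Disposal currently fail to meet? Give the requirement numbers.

1. condition 'operates a transfer station' holds; route audit 81 days ago vs limit 60 → not met
2. pollution liability coverage $2,975,000 ≥ $2,700,000 → met
3. certified spill responders 4 ≥ 3 → met
4. vehicle leak inspection 34 days ago vs limit 30 → not met
5. driver safety training 62 days ago vs limit 120 → met
6. spill-response plan absent → not met
7. notices of violation open 0 ≤ 0 → met
8. weight-scale calibration 117 days ago vs limit 120 → met
Not met: 1, 4, 6

1, 4, 6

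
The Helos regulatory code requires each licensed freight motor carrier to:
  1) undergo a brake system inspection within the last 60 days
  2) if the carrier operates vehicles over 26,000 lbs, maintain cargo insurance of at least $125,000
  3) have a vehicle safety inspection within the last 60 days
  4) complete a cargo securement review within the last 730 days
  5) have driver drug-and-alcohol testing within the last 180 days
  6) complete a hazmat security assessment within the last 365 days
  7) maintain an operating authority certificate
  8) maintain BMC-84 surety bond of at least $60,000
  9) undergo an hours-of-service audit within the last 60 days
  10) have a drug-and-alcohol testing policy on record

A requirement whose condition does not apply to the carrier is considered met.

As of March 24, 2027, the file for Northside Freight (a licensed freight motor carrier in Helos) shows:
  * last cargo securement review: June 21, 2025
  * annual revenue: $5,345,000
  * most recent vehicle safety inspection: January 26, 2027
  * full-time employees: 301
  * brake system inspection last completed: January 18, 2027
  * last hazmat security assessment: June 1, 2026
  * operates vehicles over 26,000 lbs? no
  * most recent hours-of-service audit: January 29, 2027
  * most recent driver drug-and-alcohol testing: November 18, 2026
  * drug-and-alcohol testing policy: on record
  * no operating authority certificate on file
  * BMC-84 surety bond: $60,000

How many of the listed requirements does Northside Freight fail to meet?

2

1. brake system inspection 65 days ago vs limit 60 → not met
2. condition 'operates vehicles over 26,000 lbs' does not hold → requirement n/a → met
3. vehicle safety inspection 57 days ago vs limit 60 → met
4. cargo securement review 641 days ago vs limit 730 → met
5. driver drug-and-alcohol testing 126 days ago vs limit 180 → met
6. hazmat security assessment 296 days ago vs limit 365 → met
7. operating authority certificate absent → not met
8. BMC-84 surety bond $60,000 ≥ $60,000 → met
9. hours-of-service audit 54 days ago vs limit 60 → met
10. drug-and-alcohol testing policy present → met
Not met: 2 of 10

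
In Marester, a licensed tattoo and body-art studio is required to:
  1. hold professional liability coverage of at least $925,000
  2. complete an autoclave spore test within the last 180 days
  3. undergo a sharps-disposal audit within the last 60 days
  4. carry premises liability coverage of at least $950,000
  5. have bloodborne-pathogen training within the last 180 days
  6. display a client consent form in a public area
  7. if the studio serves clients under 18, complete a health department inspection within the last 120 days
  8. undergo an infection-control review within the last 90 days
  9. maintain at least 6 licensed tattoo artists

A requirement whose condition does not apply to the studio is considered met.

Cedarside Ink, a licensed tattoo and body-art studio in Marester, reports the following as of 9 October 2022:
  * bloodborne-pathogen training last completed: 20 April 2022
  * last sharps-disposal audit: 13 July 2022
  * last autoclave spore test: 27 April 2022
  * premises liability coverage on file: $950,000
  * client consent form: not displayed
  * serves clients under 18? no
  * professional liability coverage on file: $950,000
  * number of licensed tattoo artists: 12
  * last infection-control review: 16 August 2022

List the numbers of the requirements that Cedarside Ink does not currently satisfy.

3, 6

1. professional liability coverage $950,000 ≥ $925,000 → met
2. autoclave spore test 165 days ago vs limit 180 → met
3. sharps-disposal audit 88 days ago vs limit 60 → not met
4. premises liability coverage $950,000 ≥ $950,000 → met
5. bloodborne-pathogen training 172 days ago vs limit 180 → met
6. client consent form absent → not met
7. condition 'serves clients under 18' does not hold → requirement n/a → met
8. infection-control review 54 days ago vs limit 90 → met
9. licensed tattoo artists 12 ≥ 6 → met
Not met: 3, 6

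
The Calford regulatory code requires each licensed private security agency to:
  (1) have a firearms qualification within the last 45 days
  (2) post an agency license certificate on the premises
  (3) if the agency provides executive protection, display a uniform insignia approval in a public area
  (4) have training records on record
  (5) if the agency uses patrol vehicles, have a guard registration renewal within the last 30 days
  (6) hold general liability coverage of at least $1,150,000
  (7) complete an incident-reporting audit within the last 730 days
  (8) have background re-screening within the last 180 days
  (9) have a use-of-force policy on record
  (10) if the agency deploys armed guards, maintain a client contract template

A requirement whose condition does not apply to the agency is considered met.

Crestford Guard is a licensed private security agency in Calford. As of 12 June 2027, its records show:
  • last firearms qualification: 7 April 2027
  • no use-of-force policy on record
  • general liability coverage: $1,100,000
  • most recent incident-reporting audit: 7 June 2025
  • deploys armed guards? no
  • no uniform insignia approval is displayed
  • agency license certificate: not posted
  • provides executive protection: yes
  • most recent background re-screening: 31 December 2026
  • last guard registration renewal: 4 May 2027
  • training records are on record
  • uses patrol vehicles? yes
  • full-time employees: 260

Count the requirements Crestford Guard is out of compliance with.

7

1. firearms qualification 66 days ago vs limit 45 → not met
2. agency license certificate absent → not met
3. condition 'provides executive protection' holds; uniform insignia approval absent → not met
4. training records present → met
5. condition 'uses patrol vehicles' holds; guard registration renewal 39 days ago vs limit 30 → not met
6. general liability coverage $1,100,000 < $1,150,000 → not met
7. incident-reporting audit 735 days ago vs limit 730 → not met
8. background re-screening 163 days ago vs limit 180 → met
9. use-of-force policy absent → not met
10. condition 'deploys armed guards' does not hold → requirement n/a → met
Not met: 7 of 10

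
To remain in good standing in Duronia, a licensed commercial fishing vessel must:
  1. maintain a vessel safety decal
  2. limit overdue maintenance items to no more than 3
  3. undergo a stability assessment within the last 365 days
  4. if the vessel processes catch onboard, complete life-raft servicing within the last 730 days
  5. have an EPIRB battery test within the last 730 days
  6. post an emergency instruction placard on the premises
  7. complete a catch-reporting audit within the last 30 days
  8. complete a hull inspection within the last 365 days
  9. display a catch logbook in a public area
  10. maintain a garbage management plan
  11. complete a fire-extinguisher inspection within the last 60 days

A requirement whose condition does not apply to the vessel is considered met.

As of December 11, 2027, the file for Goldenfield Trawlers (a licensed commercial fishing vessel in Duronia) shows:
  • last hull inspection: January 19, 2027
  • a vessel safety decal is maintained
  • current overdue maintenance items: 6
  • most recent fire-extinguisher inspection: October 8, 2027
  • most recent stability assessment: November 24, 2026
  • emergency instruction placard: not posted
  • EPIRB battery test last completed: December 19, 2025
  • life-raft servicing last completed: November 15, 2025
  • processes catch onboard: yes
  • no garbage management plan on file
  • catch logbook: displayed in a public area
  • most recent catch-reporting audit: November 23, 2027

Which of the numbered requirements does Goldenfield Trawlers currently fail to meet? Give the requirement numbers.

1. vessel safety decal present → met
2. overdue maintenance items 6 > 3 → not met
3. stability assessment 382 days ago vs limit 365 → not met
4. condition 'processes catch onboard' holds; life-raft servicing 756 days ago vs limit 730 → not met
5. EPIRB battery test 722 days ago vs limit 730 → met
6. emergency instruction placard absent → not met
7. catch-reporting audit 18 days ago vs limit 30 → met
8. hull inspection 326 days ago vs limit 365 → met
9. catch logbook present → met
10. garbage management plan absent → not met
11. fire-extinguisher inspection 64 days ago vs limit 60 → not met
Not met: 2, 3, 4, 6, 10, 11

2, 3, 4, 6, 10, 11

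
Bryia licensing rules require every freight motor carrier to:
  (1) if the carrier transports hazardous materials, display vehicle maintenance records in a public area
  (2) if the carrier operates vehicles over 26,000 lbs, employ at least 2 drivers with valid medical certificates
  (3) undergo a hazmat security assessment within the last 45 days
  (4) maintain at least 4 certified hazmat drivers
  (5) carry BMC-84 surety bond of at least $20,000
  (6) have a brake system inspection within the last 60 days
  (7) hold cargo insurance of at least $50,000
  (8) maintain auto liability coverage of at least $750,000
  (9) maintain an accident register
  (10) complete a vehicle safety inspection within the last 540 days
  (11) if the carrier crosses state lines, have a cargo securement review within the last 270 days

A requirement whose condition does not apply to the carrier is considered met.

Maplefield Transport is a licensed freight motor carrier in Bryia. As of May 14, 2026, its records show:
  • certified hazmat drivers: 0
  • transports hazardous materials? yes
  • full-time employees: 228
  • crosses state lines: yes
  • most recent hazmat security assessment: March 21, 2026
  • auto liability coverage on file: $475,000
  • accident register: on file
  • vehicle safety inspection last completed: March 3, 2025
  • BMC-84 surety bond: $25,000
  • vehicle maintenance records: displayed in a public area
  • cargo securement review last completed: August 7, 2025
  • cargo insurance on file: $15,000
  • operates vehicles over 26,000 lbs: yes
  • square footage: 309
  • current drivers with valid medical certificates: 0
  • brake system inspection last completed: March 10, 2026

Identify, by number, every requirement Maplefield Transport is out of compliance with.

1. condition 'transports hazardous materials' holds; vehicle maintenance records present → met
2. condition 'operates vehicles over 26,000 lbs' holds; drivers with valid medical certificates 0 < 2 → not met
3. hazmat security assessment 54 days ago vs limit 45 → not met
4. certified hazmat drivers 0 < 4 → not met
5. BMC-84 surety bond $25,000 ≥ $20,000 → met
6. brake system inspection 65 days ago vs limit 60 → not met
7. cargo insurance $15,000 < $50,000 → not met
8. auto liability coverage $475,000 < $750,000 → not met
9. accident register present → met
10. vehicle safety inspection 437 days ago vs limit 540 → met
11. condition 'crosses state lines' holds; cargo securement review 280 days ago vs limit 270 → not met
Not met: 2, 3, 4, 6, 7, 8, 11

2, 3, 4, 6, 7, 8, 11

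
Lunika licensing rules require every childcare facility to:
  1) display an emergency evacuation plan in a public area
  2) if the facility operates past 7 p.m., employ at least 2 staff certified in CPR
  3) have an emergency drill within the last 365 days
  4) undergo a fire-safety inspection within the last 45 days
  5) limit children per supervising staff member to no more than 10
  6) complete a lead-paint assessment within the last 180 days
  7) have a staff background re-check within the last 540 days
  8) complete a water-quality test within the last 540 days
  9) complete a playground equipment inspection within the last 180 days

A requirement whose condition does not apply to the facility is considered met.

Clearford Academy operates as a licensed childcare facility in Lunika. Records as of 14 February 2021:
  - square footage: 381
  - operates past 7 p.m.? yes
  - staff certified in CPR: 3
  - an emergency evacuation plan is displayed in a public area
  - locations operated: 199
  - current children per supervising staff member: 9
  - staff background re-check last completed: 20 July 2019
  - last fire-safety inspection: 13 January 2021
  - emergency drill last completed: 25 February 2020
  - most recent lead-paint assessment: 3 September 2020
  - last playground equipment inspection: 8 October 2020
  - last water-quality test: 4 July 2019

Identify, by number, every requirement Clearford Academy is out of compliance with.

1. emergency evacuation plan present → met
2. condition 'operates past 7 p.m.' holds; staff certified in CPR 3 ≥ 2 → met
3. emergency drill 355 days ago vs limit 365 → met
4. fire-safety inspection 32 days ago vs limit 45 → met
5. children per supervising staff member 9 ≤ 10 → met
6. lead-paint assessment 164 days ago vs limit 180 → met
7. staff background re-check 575 days ago vs limit 540 → not met
8. water-quality test 591 days ago vs limit 540 → not met
9. playground equipment inspection 129 days ago vs limit 180 → met
Not met: 7, 8

7, 8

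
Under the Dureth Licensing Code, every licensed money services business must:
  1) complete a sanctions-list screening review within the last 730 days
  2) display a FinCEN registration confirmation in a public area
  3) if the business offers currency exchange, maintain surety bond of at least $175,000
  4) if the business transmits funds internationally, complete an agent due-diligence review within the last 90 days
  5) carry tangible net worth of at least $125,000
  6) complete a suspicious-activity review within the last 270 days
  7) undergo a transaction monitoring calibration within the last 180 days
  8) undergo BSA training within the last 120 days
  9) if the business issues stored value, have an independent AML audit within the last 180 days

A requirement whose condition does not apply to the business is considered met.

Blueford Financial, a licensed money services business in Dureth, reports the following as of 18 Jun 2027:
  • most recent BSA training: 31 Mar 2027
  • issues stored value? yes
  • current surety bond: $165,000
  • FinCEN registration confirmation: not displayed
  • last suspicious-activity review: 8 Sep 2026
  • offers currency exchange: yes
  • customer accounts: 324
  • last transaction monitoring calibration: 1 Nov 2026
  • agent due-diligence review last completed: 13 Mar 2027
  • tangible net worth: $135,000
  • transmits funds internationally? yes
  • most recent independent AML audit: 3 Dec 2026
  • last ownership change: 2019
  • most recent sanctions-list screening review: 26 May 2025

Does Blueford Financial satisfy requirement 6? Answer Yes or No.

No

6. suspicious-activity review 283 days ago vs limit 270 → not met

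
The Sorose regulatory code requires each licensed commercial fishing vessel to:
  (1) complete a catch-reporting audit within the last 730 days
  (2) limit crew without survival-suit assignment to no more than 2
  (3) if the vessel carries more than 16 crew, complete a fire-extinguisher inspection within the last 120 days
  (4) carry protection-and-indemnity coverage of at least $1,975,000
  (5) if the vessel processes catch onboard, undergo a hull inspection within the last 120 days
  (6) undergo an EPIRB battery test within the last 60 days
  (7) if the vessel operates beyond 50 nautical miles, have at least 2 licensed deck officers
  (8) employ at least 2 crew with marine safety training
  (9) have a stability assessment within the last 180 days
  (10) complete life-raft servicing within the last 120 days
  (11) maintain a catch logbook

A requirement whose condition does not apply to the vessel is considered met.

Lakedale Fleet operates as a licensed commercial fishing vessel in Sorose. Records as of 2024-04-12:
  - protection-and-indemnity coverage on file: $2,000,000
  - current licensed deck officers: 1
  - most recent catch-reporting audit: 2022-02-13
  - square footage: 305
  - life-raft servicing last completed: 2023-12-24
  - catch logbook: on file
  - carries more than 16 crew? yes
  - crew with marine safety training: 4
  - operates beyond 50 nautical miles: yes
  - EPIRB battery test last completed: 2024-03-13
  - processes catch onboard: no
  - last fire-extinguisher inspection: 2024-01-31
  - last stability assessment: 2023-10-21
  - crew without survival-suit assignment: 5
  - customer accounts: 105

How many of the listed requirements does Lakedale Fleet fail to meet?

1. catch-reporting audit 789 days ago vs limit 730 → not met
2. crew without survival-suit assignment 5 > 2 → not met
3. condition 'carries more than 16 crew' holds; fire-extinguisher inspection 72 days ago vs limit 120 → met
4. protection-and-indemnity coverage $2,000,000 ≥ $1,975,000 → met
5. condition 'processes catch onboard' does not hold → requirement n/a → met
6. EPIRB battery test 30 days ago vs limit 60 → met
7. condition 'operates beyond 50 nautical miles' holds; licensed deck officers 1 < 2 → not met
8. crew with marine safety training 4 ≥ 2 → met
9. stability assessment 174 days ago vs limit 180 → met
10. life-raft servicing 110 days ago vs limit 120 → met
11. catch logbook present → met
Not met: 3 of 11

3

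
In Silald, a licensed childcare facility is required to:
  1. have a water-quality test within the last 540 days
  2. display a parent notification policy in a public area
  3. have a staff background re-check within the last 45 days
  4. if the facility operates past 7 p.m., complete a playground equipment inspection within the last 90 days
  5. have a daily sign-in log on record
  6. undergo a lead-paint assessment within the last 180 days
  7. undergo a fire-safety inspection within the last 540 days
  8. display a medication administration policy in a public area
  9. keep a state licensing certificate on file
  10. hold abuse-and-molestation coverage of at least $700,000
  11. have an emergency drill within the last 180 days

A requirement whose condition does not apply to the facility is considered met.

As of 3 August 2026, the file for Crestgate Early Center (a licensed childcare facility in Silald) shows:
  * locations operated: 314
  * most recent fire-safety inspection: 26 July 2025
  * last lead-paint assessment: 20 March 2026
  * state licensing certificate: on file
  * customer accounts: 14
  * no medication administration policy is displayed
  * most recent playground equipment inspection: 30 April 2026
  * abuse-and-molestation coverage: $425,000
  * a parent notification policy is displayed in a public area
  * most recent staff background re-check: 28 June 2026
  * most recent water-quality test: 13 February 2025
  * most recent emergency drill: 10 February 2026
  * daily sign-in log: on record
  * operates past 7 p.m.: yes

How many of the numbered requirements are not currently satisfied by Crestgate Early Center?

1. water-quality test 536 days ago vs limit 540 → met
2. parent notification policy present → met
3. staff background re-check 36 days ago vs limit 45 → met
4. condition 'operates past 7 p.m.' holds; playground equipment inspection 95 days ago vs limit 90 → not met
5. daily sign-in log present → met
6. lead-paint assessment 136 days ago vs limit 180 → met
7. fire-safety inspection 373 days ago vs limit 540 → met
8. medication administration policy absent → not met
9. state licensing certificate present → met
10. abuse-and-molestation coverage $425,000 < $700,000 → not met
11. emergency drill 174 days ago vs limit 180 → met
Not met: 3 of 11

3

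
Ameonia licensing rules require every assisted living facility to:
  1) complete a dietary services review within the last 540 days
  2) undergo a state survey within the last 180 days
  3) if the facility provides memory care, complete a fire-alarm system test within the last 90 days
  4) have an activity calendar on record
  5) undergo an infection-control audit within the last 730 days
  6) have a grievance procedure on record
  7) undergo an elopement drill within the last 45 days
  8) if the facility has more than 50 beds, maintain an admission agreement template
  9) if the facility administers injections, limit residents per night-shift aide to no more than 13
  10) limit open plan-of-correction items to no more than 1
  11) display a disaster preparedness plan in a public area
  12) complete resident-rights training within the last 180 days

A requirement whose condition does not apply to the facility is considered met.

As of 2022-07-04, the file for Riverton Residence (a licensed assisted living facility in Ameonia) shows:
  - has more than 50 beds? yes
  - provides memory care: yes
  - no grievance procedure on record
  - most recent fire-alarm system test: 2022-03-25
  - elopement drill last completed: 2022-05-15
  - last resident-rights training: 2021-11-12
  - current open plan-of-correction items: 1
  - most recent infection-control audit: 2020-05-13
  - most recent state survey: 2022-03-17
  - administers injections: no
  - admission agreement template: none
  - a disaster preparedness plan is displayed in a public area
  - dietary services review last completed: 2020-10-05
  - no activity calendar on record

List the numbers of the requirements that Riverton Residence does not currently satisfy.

1, 3, 4, 5, 6, 7, 8, 12

1. dietary services review 637 days ago vs limit 540 → not met
2. state survey 109 days ago vs limit 180 → met
3. condition 'provides memory care' holds; fire-alarm system test 101 days ago vs limit 90 → not met
4. activity calendar absent → not met
5. infection-control audit 782 days ago vs limit 730 → not met
6. grievance procedure absent → not met
7. elopement drill 50 days ago vs limit 45 → not met
8. condition 'has more than 50 beds' holds; admission agreement template absent → not met
9. condition 'administers injections' does not hold → requirement n/a → met
10. open plan-of-correction items 1 ≤ 1 → met
11. disaster preparedness plan present → met
12. resident-rights training 234 days ago vs limit 180 → not met
Not met: 1, 3, 4, 5, 6, 7, 8, 12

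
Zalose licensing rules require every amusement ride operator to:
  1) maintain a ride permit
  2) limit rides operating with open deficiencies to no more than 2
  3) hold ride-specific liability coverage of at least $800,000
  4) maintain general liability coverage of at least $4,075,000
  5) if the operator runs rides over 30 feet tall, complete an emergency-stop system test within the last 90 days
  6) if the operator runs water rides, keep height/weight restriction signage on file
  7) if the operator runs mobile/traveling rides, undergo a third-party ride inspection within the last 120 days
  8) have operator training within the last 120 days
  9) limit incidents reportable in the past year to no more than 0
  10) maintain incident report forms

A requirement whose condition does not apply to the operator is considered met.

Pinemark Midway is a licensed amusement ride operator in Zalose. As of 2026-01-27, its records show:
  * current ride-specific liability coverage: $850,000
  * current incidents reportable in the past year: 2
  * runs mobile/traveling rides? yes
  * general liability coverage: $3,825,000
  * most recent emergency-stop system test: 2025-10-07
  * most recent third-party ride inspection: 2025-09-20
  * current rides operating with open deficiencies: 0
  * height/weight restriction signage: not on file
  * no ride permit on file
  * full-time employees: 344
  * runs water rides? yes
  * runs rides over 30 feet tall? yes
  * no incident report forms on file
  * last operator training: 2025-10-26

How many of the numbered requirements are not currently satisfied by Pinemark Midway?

7

1. ride permit absent → not met
2. rides operating with open deficiencies 0 ≤ 2 → met
3. ride-specific liability coverage $850,000 ≥ $800,000 → met
4. general liability coverage $3,825,000 < $4,075,000 → not met
5. condition 'runs rides over 30 feet tall' holds; emergency-stop system test 112 days ago vs limit 90 → not met
6. condition 'runs water rides' holds; height/weight restriction signage absent → not met
7. condition 'runs mobile/traveling rides' holds; third-party ride inspection 129 days ago vs limit 120 → not met
8. operator training 93 days ago vs limit 120 → met
9. incidents reportable in the past year 2 > 0 → not met
10. incident report forms absent → not met
Not met: 7 of 10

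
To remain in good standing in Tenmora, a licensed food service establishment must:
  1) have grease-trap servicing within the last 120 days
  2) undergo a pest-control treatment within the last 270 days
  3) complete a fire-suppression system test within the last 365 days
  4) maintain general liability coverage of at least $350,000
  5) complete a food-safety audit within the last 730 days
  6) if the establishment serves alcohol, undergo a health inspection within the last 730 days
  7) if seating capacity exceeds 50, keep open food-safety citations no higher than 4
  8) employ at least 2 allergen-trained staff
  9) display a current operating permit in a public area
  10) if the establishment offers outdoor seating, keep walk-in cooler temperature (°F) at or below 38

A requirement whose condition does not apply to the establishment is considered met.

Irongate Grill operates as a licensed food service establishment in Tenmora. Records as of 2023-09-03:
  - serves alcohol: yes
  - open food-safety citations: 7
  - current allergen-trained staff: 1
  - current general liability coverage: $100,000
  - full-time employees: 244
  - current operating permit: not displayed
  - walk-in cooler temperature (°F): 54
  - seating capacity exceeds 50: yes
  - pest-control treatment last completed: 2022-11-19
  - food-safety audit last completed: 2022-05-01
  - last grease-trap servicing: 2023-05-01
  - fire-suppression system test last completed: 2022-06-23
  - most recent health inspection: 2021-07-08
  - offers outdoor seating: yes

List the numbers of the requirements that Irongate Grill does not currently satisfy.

1. grease-trap servicing 125 days ago vs limit 120 → not met
2. pest-control treatment 288 days ago vs limit 270 → not met
3. fire-suppression system test 437 days ago vs limit 365 → not met
4. general liability coverage $100,000 < $350,000 → not met
5. food-safety audit 490 days ago vs limit 730 → met
6. condition 'serves alcohol' holds; health inspection 787 days ago vs limit 730 → not met
7. condition 'seating capacity exceeds 50' holds; open food-safety citations 7 > 4 → not met
8. allergen-trained staff 1 < 2 → not met
9. current operating permit absent → not met
10. condition 'offers outdoor seating' holds; walk-in cooler temperature (°F) 54 > 38 → not met
Not met: 1, 2, 3, 4, 6, 7, 8, 9, 10

1, 2, 3, 4, 6, 7, 8, 9, 10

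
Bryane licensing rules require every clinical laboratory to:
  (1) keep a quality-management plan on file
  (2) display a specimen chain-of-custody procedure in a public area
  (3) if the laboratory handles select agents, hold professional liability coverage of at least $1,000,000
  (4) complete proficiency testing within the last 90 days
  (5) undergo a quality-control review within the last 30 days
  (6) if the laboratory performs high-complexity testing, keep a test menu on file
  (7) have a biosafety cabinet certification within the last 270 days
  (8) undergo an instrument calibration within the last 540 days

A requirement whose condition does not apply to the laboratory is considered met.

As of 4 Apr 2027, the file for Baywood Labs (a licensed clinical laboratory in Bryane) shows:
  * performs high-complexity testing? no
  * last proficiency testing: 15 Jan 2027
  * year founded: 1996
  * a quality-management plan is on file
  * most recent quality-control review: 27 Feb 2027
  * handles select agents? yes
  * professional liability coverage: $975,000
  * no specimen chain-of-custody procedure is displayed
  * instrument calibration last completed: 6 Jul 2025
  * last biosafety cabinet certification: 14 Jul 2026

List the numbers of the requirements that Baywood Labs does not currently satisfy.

1. quality-management plan present → met
2. specimen chain-of-custody procedure absent → not met
3. condition 'handles select agents' holds; professional liability coverage $975,000 < $1,000,000 → not met
4. proficiency testing 79 days ago vs limit 90 → met
5. quality-control review 36 days ago vs limit 30 → not met
6. condition 'performs high-complexity testing' does not hold → requirement n/a → met
7. biosafety cabinet certification 264 days ago vs limit 270 → met
8. instrument calibration 637 days ago vs limit 540 → not met
Not met: 2, 3, 5, 8

2, 3, 5, 8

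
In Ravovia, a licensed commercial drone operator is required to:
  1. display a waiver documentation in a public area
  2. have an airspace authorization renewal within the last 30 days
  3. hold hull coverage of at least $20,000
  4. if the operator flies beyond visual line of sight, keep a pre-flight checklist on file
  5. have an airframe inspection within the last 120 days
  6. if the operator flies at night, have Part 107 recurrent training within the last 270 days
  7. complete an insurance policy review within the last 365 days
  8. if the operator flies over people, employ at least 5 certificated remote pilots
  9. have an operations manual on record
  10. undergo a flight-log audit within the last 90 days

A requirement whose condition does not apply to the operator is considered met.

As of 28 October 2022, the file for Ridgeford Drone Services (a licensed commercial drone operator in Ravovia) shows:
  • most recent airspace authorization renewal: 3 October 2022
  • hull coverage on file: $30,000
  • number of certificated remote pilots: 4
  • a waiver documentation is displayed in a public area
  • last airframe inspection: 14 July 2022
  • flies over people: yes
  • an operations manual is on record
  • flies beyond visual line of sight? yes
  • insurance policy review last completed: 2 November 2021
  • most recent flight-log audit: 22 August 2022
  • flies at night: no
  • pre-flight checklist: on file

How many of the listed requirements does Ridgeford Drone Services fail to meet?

1. waiver documentation present → met
2. airspace authorization renewal 25 days ago vs limit 30 → met
3. hull coverage $30,000 ≥ $20,000 → met
4. condition 'flies beyond visual line of sight' holds; pre-flight checklist present → met
5. airframe inspection 106 days ago vs limit 120 → met
6. condition 'flies at night' does not hold → requirement n/a → met
7. insurance policy review 360 days ago vs limit 365 → met
8. condition 'flies over people' holds; certificated remote pilots 4 < 5 → not met
9. operations manual present → met
10. flight-log audit 67 days ago vs limit 90 → met
Not met: 1 of 10

1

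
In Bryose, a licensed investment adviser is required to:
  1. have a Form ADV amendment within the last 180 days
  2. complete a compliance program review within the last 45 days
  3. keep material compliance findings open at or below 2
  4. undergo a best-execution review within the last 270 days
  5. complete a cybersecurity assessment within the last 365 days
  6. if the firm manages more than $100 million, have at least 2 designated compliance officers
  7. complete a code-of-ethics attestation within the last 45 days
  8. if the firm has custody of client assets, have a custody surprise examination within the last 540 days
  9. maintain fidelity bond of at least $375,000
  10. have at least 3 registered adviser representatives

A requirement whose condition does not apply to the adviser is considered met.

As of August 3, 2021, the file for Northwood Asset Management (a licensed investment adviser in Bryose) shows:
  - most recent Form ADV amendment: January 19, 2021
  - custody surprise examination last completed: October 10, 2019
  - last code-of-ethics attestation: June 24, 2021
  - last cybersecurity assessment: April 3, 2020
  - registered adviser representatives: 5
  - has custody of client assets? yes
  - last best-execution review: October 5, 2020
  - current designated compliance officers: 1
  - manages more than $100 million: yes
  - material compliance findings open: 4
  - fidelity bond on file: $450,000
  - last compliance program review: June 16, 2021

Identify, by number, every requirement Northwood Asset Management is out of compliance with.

1. Form ADV amendment 196 days ago vs limit 180 → not met
2. compliance program review 48 days ago vs limit 45 → not met
3. material compliance findings open 4 > 2 → not met
4. best-execution review 302 days ago vs limit 270 → not met
5. cybersecurity assessment 487 days ago vs limit 365 → not met
6. condition 'manages more than $100 million' holds; designated compliance officers 1 < 2 → not met
7. code-of-ethics attestation 40 days ago vs limit 45 → met
8. condition 'has custody of client assets' holds; custody surprise examination 663 days ago vs limit 540 → not met
9. fidelity bond $450,000 ≥ $375,000 → met
10. registered adviser representatives 5 ≥ 3 → met
Not met: 1, 2, 3, 4, 5, 6, 8

1, 2, 3, 4, 5, 6, 8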